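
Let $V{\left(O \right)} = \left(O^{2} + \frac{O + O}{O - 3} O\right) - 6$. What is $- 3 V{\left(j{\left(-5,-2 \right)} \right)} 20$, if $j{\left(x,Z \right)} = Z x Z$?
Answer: $- \frac{495720}{23} \approx -21553.0$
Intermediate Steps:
$j{\left(x,Z \right)} = x Z^{2}$
$V{\left(O \right)} = -6 + O^{2} + \frac{2 O^{2}}{-3 + O}$ ($V{\left(O \right)} = \left(O^{2} + \frac{2 O}{-3 + O} O\right) - 6 = \left(O^{2} + \frac{2 O^{2}}{-3 + O}\right) - 6 = -6 + O^{2} + \frac{2 O^{2}}{-3 + O}$)
$- 3 V{\left(j{\left(-5,-2 \right)} \right)} 20 = - 3 \frac{18 + \left(- 5 \left(-2\right)^{2}\right)^{3} - \left(- 5 \left(-2\right)^{2}\right)^{2} - 6 \left(- 5 \left(-2\right)^{2}\right)}{-3 - 5 \left(-2\right)^{2}} \cdot 20 = - 3 \frac{18 + \left(\left(-5\right) 4\right)^{3} - \left(\left(-5\right) 4\right)^{2} - 6 \left(\left(-5\right) 4\right)}{-3 - 20} \cdot 20 = - 3 \frac{18 + \left(-20\right)^{3} - \left(-20\right)^{2} - -120}{-3 - 20} \cdot 20 = - 3 \frac{18 - 8000 - 400 + 120}{-23} \cdot 20 = - 3 \left(- \frac{18 - 8000 - 400 + 120}{23}\right) 20 = - 3 \left(\left(- \frac{1}{23}\right) \left(-8262\right)\right) 20 = \left(-3\right) \frac{8262}{23} \cdot 20 = \left(- \frac{24786}{23}\right) 20 = - \frac{495720}{23}$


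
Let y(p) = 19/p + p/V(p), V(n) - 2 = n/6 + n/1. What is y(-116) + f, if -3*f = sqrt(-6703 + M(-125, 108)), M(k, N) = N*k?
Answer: 512/725 - I*sqrt(20203)/3 ≈ 0.70621 - 47.379*I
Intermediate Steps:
V(n) = 2 + 7*n/6 (V(n) = 2 + (n/6 + n/1) = 2 + (n*(1/6) + n*1) = 2 + (n/6 + n) = 2 + 7*n/6)
y(p) = 19/p + p/(2 + 7*p/6)
f = -I*sqrt(20203)/3 (f = -sqrt(-6703 + 108*(-125))/3 = -sqrt(-6703 - 13500)/3 = -I*sqrt(20203)/3 ≈ -47.379*I)
y(-116) + f = (228 + 6*(-116)**2 + 133*(-116))/((-116)*(12 + 7*(-116))) - I*sqrt(20203)/3 = -(228 + 6*13456 - 15428)/(116*(12 - 812)) - I*sqrt(20203)/3 = -1/116*(228 + 80736 - 15428)/(-800) - I*sqrt(20203)/3 = -1/116*(-1/800)*65536 - I*sqrt(20203)/3 = 512/725 - I*sqrt(20203)/3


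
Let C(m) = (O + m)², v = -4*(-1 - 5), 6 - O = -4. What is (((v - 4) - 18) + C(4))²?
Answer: 39204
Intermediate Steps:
O = 10 (O = 6 - 1*(-4) = 6 + 4 = 10)
v = 24 (v = -4*(-6) = 24)
C(m) = (10 + m)²
(((v - 4) - 18) + C(4))² = (((24 - 4) - 18) + (10 + 4)²)² = ((20 - 18) + 14²)² = (2 + 196)² = 198² = 39204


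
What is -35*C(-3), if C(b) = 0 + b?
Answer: 105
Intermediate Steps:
C(b) = b
-35*C(-3) = -35*(-3) = 105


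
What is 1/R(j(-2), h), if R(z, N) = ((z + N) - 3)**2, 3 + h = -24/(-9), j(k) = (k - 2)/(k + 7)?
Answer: 225/3844 ≈ 0.058533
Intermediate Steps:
j(k) = (-2 + k)/(7 + k)
h = -1/3 (h = -3 - 24/(-9) = -3 - 24*(-1/9) = -3 + 8/3 = -1/3 ≈ -0.33333)
R(z, N) = (-3 + N + z)**2 (R(z, N) = ((N + z) - 3)**2 = (-3 + N + z)**2)
1/R(j(-2), h) = 1/((-3 - 1/3 + (-2 - 2)/(7 - 2))**2) = 1/((-3 - 1/3 - 4/5)**2) = 1/((-62/15)**2) = 1/(3844/225) = 225/3844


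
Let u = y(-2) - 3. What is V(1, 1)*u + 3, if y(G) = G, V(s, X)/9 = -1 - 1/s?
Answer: 93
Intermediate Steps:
V(s, X) = -9 - 9/s (V(s, X) = 9*(-1 - 1/s) = -9 - 9/s)
u = -5 (u = -2 - 3 = -5)
V(1, 1)*u + 3 = (-9 - 9/1)*(-5) + 3 = (-9 - 9*1)*(-5) + 3 = (-9 - 9)*(-5) + 3 = -18*(-5) + 3 = 90 + 3 = 93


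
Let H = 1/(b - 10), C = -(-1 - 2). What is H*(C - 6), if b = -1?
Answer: 3/11 ≈ 0.27273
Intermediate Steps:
C = 3 (C = -1*(-3) = 3)
H = -1/11 (H = 1/(-1 - 10) = 1/(-11) = -1/11 ≈ -0.090909)
H*(C - 6) = -(3 - 6)/11 = -1/11*(-3) = 3/11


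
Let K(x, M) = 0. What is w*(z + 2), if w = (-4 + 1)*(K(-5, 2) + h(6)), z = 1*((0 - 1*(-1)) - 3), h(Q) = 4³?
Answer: 0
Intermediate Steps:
h(Q) = 64
z = -2 (z = 1*((0 + 1) - 3) = 1*(1 - 3) = 1*(-2) = -2)
w = -192 (w = (-4 + 1)*(0 + 64) = -3*64 = -192)
w*(z + 2) = -192*(-2 + 2) = -192*0 = 0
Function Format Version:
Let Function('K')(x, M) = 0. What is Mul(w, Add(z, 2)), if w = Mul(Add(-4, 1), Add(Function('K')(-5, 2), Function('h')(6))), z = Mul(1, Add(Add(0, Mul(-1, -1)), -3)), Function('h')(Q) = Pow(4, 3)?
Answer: 0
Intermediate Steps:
Function('h')(Q) = 64
z = -2 (z = Mul(1, Add(Add(0, 1), -3)) = Mul(1, Add(1, -3)) = Mul(1, -2) = -2)
w = -192 (w = Mul(Add(-4, 1), Add(0, 64)) = Mul(-3, 64) = -192)
Mul(w, Add(z, 2)) = Mul(-192, Add(-2, 2)) = Mul(-192, 0) = 0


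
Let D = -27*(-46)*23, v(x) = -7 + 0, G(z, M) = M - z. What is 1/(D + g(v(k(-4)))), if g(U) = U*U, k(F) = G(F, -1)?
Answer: 1/28615 ≈ 3.4947e-5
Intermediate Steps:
k(F) = -1 - F
v(x) = -7
g(U) = U**2
D = 28566 (D = 1242*23 = 28566)
1/(D + g(v(k(-4)))) = 1/(28566 + (-7)**2) = 1/(28566 + 49) = 1/28615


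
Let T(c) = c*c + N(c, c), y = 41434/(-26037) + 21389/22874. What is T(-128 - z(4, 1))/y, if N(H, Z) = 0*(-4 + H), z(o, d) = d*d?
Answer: -9910885994658/390855923 ≈ -25357.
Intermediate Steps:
z(o, d) = d²
y = -390855923/595570338 (y = 41434*(-1/26037) + 21389*(1/22874) = -41434/26037 + 21389/22874 = -390855923/595570338 ≈ -0.65627)
N(H, Z) = 0
T(c) = c² (T(c) = c*c + 0 = c² + 0 = c²)
T(-128 - z(4, 1))/y = (-128 - 1*1²)²/(-390855923/595570338) = (-128 - 1*1)²*(-595570338/390855923) = (-128 - 1)²*(-595570338/390855923) = (-129)²*(-595570338/390855923) = 16641*(-595570338/390855923) = -9910885994658/390855923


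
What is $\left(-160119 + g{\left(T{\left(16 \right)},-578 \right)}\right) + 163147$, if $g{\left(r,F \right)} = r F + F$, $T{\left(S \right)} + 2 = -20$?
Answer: $15166$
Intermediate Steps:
$T{\left(S \right)} = -22$ ($T{\left(S \right)} = -2 - 20 = -22$)
$g{\left(r,F \right)} = F + F r$ ($g{\left(r,F \right)} = F r + F = F + F r$)
$\left(-160119 + g{\left(T{\left(16 \right)},-578 \right)}\right) + 163147 = \left(-160119 - 578 \left(1 - 22\right)\right) + 163147 = \left(-160119 - -12138\right) + 163147 = \left(-160119 + 12138\right) + 163147 = -147981 + 163147 = 15166$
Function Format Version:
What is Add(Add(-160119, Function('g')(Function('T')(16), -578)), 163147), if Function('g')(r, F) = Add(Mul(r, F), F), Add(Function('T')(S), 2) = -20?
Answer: 15166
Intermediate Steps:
Function('T')(S) = -22 (Function('T')(S) = Add(-2, -20) = -22)
Function('g')(r, F) = Add(F, Mul(F, r)) (Function('g')(r, F) = Add(Mul(F, r), F) = Add(F, Mul(F, r)))
Add(Add(-160119, Function('g')(Function('T')(16), -578)), 163147) = Add(Add(-160119, Mul(-578, Add(1, -22))), 163147) = Add(Add(-160119, Mul(-578, -21)), 163147) = Add(Add(-160119, 12138), 163147) = Add(-147981, 163147) = 15166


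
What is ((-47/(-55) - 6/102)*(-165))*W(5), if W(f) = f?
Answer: -11160/17 ≈ -656.47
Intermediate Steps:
((-47/(-55) - 6/102)*(-165))*W(5) = ((-47/(-55) - 6/102)*(-165))*5 = ((-47*(-1/55) - 6*1/102)*(-165))*5 = ((47/55 - 1/17)*(-165))*5 = ((744/935)*(-165))*5 = -2232/17*5 = -11160/17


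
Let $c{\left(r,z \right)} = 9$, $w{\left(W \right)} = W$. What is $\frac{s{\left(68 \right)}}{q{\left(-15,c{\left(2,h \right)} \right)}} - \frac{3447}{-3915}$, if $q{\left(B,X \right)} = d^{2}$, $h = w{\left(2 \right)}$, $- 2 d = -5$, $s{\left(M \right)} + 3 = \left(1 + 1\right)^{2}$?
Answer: $\frac{2263}{2175} \approx 1.0405$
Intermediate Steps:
$s{\left(M \right)} = 1$ ($s{\left(M \right)} = -3 + \left(1 + 1\right)^{2} = -3 + 2^{2} = -3 + 4 = 1$)
$d = \frac{5}{2}$ ($d = \left(- \frac{1}{2}\right) \left(-5\right) = \frac{5}{2} \approx 2.5$)
$h = 2$
$q{\left(B,X \right)} = \frac{25}{4}$ ($q{\left(B,X \right)} = \left(\frac{5}{2}\right)^{2} = \frac{25}{4}$)
$\frac{s{\left(68 \right)}}{q{\left(-15,c{\left(2,h \right)} \right)}} - \frac{3447}{-3915} = 1 \frac{1}{\frac{25}{4}} - \frac{3447}{-3915} = 1 \cdot \frac{4}{25} - - \frac{383}{435} = \frac{4}{25} + \frac{383}{435} = \frac{2263}{2175}$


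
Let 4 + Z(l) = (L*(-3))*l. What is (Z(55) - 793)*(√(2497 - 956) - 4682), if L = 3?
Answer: 6049144 - 1292*√1541 ≈ 5.9984e+6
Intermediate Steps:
Z(l) = -4 - 9*l (Z(l) = -4 + (3*(-3))*l = -4 - 9*l)
(Z(55) - 793)*(√(2497 - 956) - 4682) = ((-4 - 9*55) - 793)*(√(2497 - 956) - 4682) = ((-4 - 495) - 793)*(√1541 - 4682) = (-499 - 793)*(-4682 + √1541) = -1292*(-4682 + √1541) = 6049144 - 1292*√1541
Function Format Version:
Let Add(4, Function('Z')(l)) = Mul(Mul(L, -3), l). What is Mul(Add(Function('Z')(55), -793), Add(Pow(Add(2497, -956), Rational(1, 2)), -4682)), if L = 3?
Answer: Add(6049144, Mul(-1292, Pow(1541, Rational(1, 2)))) ≈ 5.9984e+6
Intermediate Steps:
Function('Z')(l) = Add(-4, Mul(-9, l)) (Function('Z')(l) = Add(-4, Mul(Mul(3, -3), l)) = Add(-4, Mul(-9, l)))
Mul(Add(Function('Z')(55), -793), Add(Pow(Add(2497, -956), Rational(1, 2)), -4682)) = Mul(Add(Add(-4, Mul(-9, 55)), -793), Add(Pow(Add(2497, -956), Rational(1, 2)), -4682)) = Mul(Add(Add(-4, -495), -793), Add(Pow(1541, Rational(1, 2)), -4682)) = Mul(Add(-499, -793), Add(-4682, Pow(1541, Rational(1, 2)))) = Mul(-1292, Add(-4682, Pow(1541, Rational(1, 2)))) = Add(6049144, Mul(-1292, Pow(1541, Rational(1, 2))))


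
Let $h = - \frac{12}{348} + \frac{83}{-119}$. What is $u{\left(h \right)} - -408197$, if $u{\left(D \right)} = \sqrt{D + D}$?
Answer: $408197 + \frac{2 i \sqrt{4358613}}{3451} \approx 4.082 \cdot 10^{5} + 1.2099 i$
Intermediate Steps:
$h = - \frac{2526}{3451}$ ($h = \left(-12\right) \frac{1}{348} + 83 \left(- \frac{1}{119}\right) = - \frac{1}{29} - \frac{83}{119} = - \frac{2526}{3451} \approx -0.73196$)
$u{\left(D \right)} = \sqrt{2} \sqrt{D}$ ($u{\left(D \right)} = \sqrt{2 D} = \sqrt{2} \sqrt{D}$)
$u{\left(h \right)} - -408197 = \sqrt{2} \sqrt{- \frac{2526}{3451}} - -408197 = \sqrt{2} \frac{i \sqrt{8717226}}{3451} + 408197 = \frac{2 i \sqrt{4358613}}{3451} + 408197 = 408197 + \frac{2 i \sqrt{4358613}}{3451}$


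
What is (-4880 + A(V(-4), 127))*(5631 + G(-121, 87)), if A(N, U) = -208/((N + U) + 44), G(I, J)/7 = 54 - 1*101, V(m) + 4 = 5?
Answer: -1112847384/43 ≈ -2.5880e+7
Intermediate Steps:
V(m) = 1 (V(m) = -4 + 5 = 1)
G(I, J) = -329 (G(I, J) = 7*(54 - 1*101) = 7*(54 - 101) = 7*(-47) = -329)
A(N, U) = -208/(44 + N + U)
(-4880 + A(V(-4), 127))*(5631 + G(-121, 87)) = (-4880 - 208/(44 + 1 + 127))*(5631 - 329) = (-4880 - 208/172)*5302 = (-4880 - 208*1/172)*5302 = (-4880 - 52/43)*5302 = -209892/43*5302 = -1112847384/43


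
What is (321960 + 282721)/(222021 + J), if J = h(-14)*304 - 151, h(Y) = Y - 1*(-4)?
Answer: 604681/218830 ≈ 2.7632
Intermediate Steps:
h(Y) = 4 + Y (h(Y) = Y + 4 = 4 + Y)
J = -3191 (J = (4 - 14)*304 - 151 = -10*304 - 151 = -3040 - 151 = -3191)
(321960 + 282721)/(222021 + J) = (321960 + 282721)/(222021 - 3191) = 604681/218830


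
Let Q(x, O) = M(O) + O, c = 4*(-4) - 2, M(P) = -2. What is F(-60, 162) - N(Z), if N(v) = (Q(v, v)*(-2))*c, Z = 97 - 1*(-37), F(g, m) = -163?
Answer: -4915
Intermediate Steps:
c = -18 (c = -16 - 2 = -18)
Z = 134 (Z = 97 + 37 = 134)
Q(x, O) = -2 + O
N(v) = -72 + 36*v (N(v) = ((-2 + v)*(-2))*(-18) = (4 - 2*v)*(-18) = -72 + 36*v)
F(-60, 162) - N(Z) = -163 - (-72 + 36*134) = -163 - (-72 + 4824) = -163 - 1*4752 = -163 - 4752 = -4915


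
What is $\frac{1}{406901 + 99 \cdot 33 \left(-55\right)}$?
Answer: $\frac{1}{227216} \approx 4.4011 \cdot 10^{-6}$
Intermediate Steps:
$\frac{1}{406901 + 99 \cdot 33 \left(-55\right)} = \frac{1}{406901 + 3267 \left(-55\right)} = \frac{1}{406901 - 179685} = \frac{1}{227216}$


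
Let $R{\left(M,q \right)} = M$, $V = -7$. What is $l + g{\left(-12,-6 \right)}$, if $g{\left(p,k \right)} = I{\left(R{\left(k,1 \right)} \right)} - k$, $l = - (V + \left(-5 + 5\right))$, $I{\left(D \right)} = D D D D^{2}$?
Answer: $-7763$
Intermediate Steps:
$I{\left(D \right)} = D^{5}$ ($I{\left(D \right)} = D^{2} D^{3} = D^{5}$)
$l = 7$ ($l = - (-7 + \left(-5 + 5\right)) = - (-7 + 0) = \left(-1\right) \left(-7\right) = 7$)
$g{\left(p,k \right)} = k^{5} - k$
$l + g{\left(-12,-6 \right)} = 7 + \left(\left(-6\right)^{5} - -6\right) = 7 + \left(-7776 + 6\right) = 7 - 7770 = -7763$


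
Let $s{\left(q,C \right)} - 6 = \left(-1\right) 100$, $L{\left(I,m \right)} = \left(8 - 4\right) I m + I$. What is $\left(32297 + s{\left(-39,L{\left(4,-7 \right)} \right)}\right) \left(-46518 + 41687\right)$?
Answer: $-155572693$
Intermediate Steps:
$L{\left(I,m \right)} = I + 4 I m$ ($L{\left(I,m \right)} = \left(8 - 4\right) I m + I = 4 I m + I = I + 4 I m$)
$s{\left(q,C \right)} = -94$ ($s{\left(q,C \right)} = 6 - 100 = -94$)
$\left(32297 + s{\left(-39,L{\left(4,-7 \right)} \right)}\right) \left(-46518 + 41687\right) = \left(32297 - 94\right) \left(-46518 + 41687\right) = 32203 \left(-4831\right) = -155572693$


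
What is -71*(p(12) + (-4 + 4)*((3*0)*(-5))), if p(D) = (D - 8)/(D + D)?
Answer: -71/6 ≈ -11.833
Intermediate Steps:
p(D) = (-8 + D)/(2*D) (p(D) = (-8 + D)/((2*D)) = (-8 + D)*(1/(2*D)) = (-8 + D)/(2*D))
-71*(p(12) + (-4 + 4)*((3*0)*(-5))) = -71*((½)*(-8 + 12)/12 + (-4 + 4)*((3*0)*(-5))) = -71*((½)*(1/12)*4 + 0*(0*(-5))) = -71*(⅙ + 0*0) = -71*(⅙ + 0) = -71*⅙ = -71/6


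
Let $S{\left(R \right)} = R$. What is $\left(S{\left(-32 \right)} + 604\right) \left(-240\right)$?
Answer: $-137280$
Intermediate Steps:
$\left(S{\left(-32 \right)} + 604\right) \left(-240\right) = \left(-32 + 604\right) \left(-240\right) = 572 \left(-240\right) = -137280$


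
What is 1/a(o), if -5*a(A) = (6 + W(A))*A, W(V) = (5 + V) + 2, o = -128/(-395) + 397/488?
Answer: -185782088000/597570140361 ≈ -0.31090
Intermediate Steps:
o = 219279/192760 (o = -128*(-1/395) + 397*(1/488) = 128/395 + 397/488 = 219279/192760 ≈ 1.1376)
W(V) = 7 + V
a(A) = -A*(13 + A)/5 (a(A) = -(6 + (7 + A))*A/5 = -(13 + A)*A/5 = -A*(13 + A)/5)
1/a(o) = 1/(-1/5*219279/192760*(13 + 219279/192760)) = 1/(-1/5*219279/192760*2725159/192760) = 1/(-597570140361/185782088000) = -185782088000/597570140361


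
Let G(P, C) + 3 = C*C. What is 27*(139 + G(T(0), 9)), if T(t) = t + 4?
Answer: 5859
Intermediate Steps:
T(t) = 4 + t
G(P, C) = -3 + C² (G(P, C) = -3 + C*C = -3 + C²)
27*(139 + G(T(0), 9)) = 27*(139 + (-3 + 9²)) = 27*(139 + (-3 + 81)) = 27*(139 + 78) = 27*217 = 5859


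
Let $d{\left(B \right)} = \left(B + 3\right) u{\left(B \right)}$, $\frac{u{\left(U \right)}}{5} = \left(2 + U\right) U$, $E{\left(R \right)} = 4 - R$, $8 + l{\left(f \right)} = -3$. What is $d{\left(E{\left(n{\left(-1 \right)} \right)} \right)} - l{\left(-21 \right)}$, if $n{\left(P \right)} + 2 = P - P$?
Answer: $2171$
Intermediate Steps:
$l{\left(f \right)} = -11$ ($l{\left(f \right)} = -8 - 3 = -11$)
$n{\left(P \right)} = -2$ ($n{\left(P \right)} = -2 + \left(P - P\right) = -2 + 0 = -2$)
$u{\left(U \right)} = 5 U \left(2 + U\right)$ ($u{\left(U \right)} = 5 \left(2 + U\right) U = 5 U \left(2 + U\right)$)
$d{\left(B \right)} = 5 B \left(2 + B\right) \left(3 + B\right)$ ($d{\left(B \right)} = \left(B + 3\right) 5 B \left(2 + B\right) = \left(3 + B\right) 5 B \left(2 + B\right) = 5 B \left(2 + B\right) \left(3 + B\right)$)
$d{\left(E{\left(n{\left(-1 \right)} \right)} \right)} - l{\left(-21 \right)} = 5 \left(4 - -2\right) \left(2 + \left(4 - -2\right)\right) \left(3 + \left(4 - -2\right)\right) - -11 = 5 \left(4 + 2\right) \left(2 + \left(4 + 2\right)\right) \left(3 + \left(4 + 2\right)\right) + 11 = 5 \cdot 6 \left(2 + 6\right) \left(3 + 6\right) + 11 = 5 \cdot 6 \cdot 8 \cdot 9 + 11 = 2160 + 11 = 2171$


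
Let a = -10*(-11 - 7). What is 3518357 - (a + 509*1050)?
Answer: 2983727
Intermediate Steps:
a = 180 (a = -10*(-18) = 180)
3518357 - (a + 509*1050) = 3518357 - (180 + 509*1050) = 3518357 - (180 + 534450) = 3518357 - 1*534630 = 3518357 - 534630 = 2983727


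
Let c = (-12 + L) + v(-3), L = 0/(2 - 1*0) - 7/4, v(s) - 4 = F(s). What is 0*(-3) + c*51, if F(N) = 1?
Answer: -1785/4 ≈ -446.25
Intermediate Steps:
v(s) = 5 (v(s) = 4 + 1 = 5)
L = -7/4 (L = 0/(2 + 0) - 7*1/4 = 0/2 - 7/4 = 0*(1/2) - 7/4 = 0 - 7/4 = -7/4 ≈ -1.7500)
c = -35/4 (c = (-12 - 7/4) + 5 = -55/4 + 5 = -35/4 ≈ -8.7500)
0*(-3) + c*51 = 0*(-3) - 35/4*51 = 0 - 1785/4 = -1785/4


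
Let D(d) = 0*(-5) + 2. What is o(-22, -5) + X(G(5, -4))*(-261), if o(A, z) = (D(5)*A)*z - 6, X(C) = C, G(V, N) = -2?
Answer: 736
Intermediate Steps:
D(d) = 2 (D(d) = 0 + 2 = 2)
o(A, z) = -6 + 2*A*z (o(A, z) = (2*A)*z - 6 = 2*A*z - 6 = -6 + 2*A*z)
o(-22, -5) + X(G(5, -4))*(-261) = (-6 + 2*(-22)*(-5)) - 2*(-261) = (-6 + 220) + 522 = 214 + 522 = 736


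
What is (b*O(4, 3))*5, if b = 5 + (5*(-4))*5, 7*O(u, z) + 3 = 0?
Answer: 1425/7 ≈ 203.57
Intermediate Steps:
O(u, z) = -3/7 (O(u, z) = -3/7 + (⅐)*0 = -3/7 + 0 = -3/7)
b = -95 (b = 5 - 20*5 = 5 - 100 = -95)
(b*O(4, 3))*5 = -95*(-3/7)*5 = (285/7)*5 = 1425/7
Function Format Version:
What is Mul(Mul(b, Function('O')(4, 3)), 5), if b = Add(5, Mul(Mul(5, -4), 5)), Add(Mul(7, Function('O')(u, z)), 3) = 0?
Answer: Rational(1425, 7) ≈ 203.57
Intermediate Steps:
Function('O')(u, z) = Rational(-3, 7) (Function('O')(u, z) = Add(Rational(-3, 7), Mul(Rational(1, 7), 0)) = Add(Rational(-3, 7), 0) = Rational(-3, 7))
b = -95 (b = Add(5, Mul(-20, 5)) = Add(5, -100) = -95)
Mul(Mul(b, Function('O')(4, 3)), 5) = Mul(Mul(-95, Rational(-3, 7)), 5) = Mul(Rational(285, 7), 5) = Rational(1425, 7)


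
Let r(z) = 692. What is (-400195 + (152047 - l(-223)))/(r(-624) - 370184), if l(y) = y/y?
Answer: 248149/369492 ≈ 0.67159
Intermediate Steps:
l(y) = 1
(-400195 + (152047 - l(-223)))/(r(-624) - 370184) = (-400195 + (152047 - 1*1))/(692 - 370184) = (-400195 + (152047 - 1))/(-369492) = (-400195 + 152046)*(-1/369492) = -248149*(-1/369492) = 248149/369492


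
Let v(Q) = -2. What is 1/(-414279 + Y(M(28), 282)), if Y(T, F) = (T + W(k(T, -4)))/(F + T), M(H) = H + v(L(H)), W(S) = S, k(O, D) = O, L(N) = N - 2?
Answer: -77/31899470 ≈ -2.4138e-6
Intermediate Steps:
L(N) = -2 + N
M(H) = -2 + H (M(H) = H - 2 = -2 + H)
Y(T, F) = 2*T/(F + T) (Y(T, F) = (T + T)/(F + T) = (2*T)/(F + T) = 2*T/(F + T))
1/(-414279 + Y(M(28), 282)) = 1/(-414279 + 2*(-2 + 28)/(282 + (-2 + 28))) = 1/(-414279 + 2*26/(282 + 26)) = 1/(-414279 + 2*26/308) = 1/(-414279 + 2*26*(1/308)) = 1/(-414279 + 13/77) = 1/(-31899470/77) = -77/31899470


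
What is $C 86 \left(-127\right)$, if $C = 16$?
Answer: $-174752$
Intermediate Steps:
$C 86 \left(-127\right) = 16 \cdot 86 \left(-127\right) = 1376 \left(-127\right) = -174752$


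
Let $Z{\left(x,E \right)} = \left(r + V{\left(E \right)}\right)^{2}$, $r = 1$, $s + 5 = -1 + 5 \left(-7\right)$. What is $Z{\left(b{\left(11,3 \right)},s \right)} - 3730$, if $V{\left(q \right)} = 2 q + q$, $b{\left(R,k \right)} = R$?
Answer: $11154$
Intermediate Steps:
$s = -41$ ($s = -5 + \left(-1 + 5 \left(-7\right)\right) = -5 - 36 = -41$)
$V{\left(q \right)} = 3 q$
$Z{\left(x,E \right)} = \left(1 + 3 E\right)^{2}$
$Z{\left(b{\left(11,3 \right)},s \right)} - 3730 = \left(1 + 3 \left(-41\right)\right)^{2} - 3730 = \left(1 - 123\right)^{2} - 3730 = \left(-122\right)^{2} - 3730 = 14884 - 3730 = 11154$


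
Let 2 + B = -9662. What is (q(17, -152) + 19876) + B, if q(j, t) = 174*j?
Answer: 13170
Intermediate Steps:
B = -9664 (B = -2 - 9662 = -9664)
(q(17, -152) + 19876) + B = (174*17 + 19876) - 9664 = (2958 + 19876) - 9664 = 22834 - 9664 = 13170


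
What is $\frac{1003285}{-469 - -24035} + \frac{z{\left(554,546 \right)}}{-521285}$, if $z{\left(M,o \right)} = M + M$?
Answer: $\frac{522971310097}{12284602310} \approx 42.571$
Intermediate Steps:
$z{\left(M,o \right)} = 2 M$
$\frac{1003285}{-469 - -24035} + \frac{z{\left(554,546 \right)}}{-521285} = \frac{1003285}{-469 - -24035} + \frac{2 \cdot 554}{-521285} = \frac{1003285}{-469 + 24035} + 1108 \left(- \frac{1}{521285}\right) = \frac{1003285}{23566} - \frac{1108}{521285} = \frac{522971310097}{12284602310}$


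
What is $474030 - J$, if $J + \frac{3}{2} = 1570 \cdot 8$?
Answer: $\frac{922943}{2} \approx 4.6147 \cdot 10^{5}$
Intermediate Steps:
$J = \frac{25117}{2}$ ($J = - \frac{3}{2} + 1570 \cdot 8 = - \frac{3}{2} + 12560 = \frac{25117}{2} \approx 12559.0$)
$474030 - J = 474030 - \frac{25117}{2} = \frac{922943}{2}$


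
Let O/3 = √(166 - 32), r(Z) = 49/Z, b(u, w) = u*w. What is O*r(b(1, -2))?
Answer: -147*√134/2 ≈ -850.82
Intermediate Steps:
O = 3*√134 (O = 3*√(166 - 32) = 3*√134 ≈ 34.728)
O*r(b(1, -2)) = (3*√134)*(49/((1*(-2)))) = (3*√134)*(49/(-2)) = (3*√134)*(49*(-½)) = (3*√134)*(-49/2) = -147*√134/2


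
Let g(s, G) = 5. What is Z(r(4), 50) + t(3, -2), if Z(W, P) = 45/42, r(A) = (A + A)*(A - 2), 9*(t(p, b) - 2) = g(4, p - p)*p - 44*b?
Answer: 1829/126 ≈ 14.516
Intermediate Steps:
t(p, b) = 2 - 44*b/9 + 5*p/9 (t(p, b) = 2 + (5*p - 44*b)/9 = 2 + (-44*b + 5*p)/9 = 2 + (-44*b/9 + 5*p/9) = 2 - 44*b/9 + 5*p/9)
r(A) = 2*A*(-2 + A) (r(A) = (2*A)*(-2 + A) = 2*A*(-2 + A))
Z(W, P) = 15/14 (Z(W, P) = 45*(1/42) = 15/14)
Z(r(4), 50) + t(3, -2) = 15/14 + (2 - 44/9*(-2) + (5/9)*3) = 15/14 + (2 + 88/9 + 5/3) = 15/14 + 121/9 = 1829/126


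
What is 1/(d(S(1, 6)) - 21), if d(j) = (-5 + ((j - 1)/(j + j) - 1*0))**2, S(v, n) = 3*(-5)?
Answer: -225/236 ≈ -0.95339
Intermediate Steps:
S(v, n) = -15
d(j) = (-5 + (-1 + j)/(2*j))**2 (d(j) = (-5 + ((-1 + j)/((2*j)) + 0))**2 = (-5 + ((-1 + j)*(1/(2*j)) + 0))**2 = (-5 + ((-1 + j)/(2*j) + 0))**2 = (-5 + (-1 + j)/(2*j))**2)
1/(d(S(1, 6)) - 21) = 1/((1/4)*(1 + 9*(-15))**2/(-15)**2 - 21) = 1/((1/4)*(1/225)*(1 - 135)**2 - 21) = 1/((1/4)*(1/225)*(-134)**2 - 21) = 1/((1/4)*(1/225)*17956 - 21) = 1/(4489/225 - 21) = 1/(-236/225) = -225/236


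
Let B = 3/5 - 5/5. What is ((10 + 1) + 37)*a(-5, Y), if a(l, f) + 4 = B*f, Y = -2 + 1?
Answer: -864/5 ≈ -172.80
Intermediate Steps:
B = -2/5 (B = 3*(1/5) - 5*1/5 = 3/5 - 1 = -2/5 ≈ -0.40000)
Y = -1
a(l, f) = -4 - 2*f/5
((10 + 1) + 37)*a(-5, Y) = ((10 + 1) + 37)*(-4 - 2/5*(-1)) = (11 + 37)*(-4 + 2/5) = 48*(-18/5) = -864/5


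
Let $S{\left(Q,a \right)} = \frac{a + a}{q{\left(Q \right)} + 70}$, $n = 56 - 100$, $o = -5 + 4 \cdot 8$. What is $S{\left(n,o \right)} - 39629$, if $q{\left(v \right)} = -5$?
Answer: $- \frac{2575831}{65} \approx -39628.0$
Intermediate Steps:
$o = 27$ ($o = -5 + 32 = 27$)
$n = -44$ ($n = 56 - 100 = -44$)
$S{\left(Q,a \right)} = \frac{2 a}{65}$ ($S{\left(Q,a \right)} = \frac{a + a}{-5 + 70} = \frac{2 a}{65}$)
$S{\left(n,o \right)} - 39629 = \frac{2}{65} \cdot 27 - 39629 = \frac{54}{65} - 39629 = - \frac{2575831}{65}$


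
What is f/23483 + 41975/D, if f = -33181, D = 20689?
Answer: 299217216/485839787 ≈ 0.61588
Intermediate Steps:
f/23483 + 41975/D = -33181/23483 + 41975/20689 = 299217216/485839787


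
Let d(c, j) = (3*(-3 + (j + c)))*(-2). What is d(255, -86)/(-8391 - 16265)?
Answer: 249/6164 ≈ 0.040396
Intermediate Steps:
d(c, j) = 18 - 6*c - 6*j (d(c, j) = (3*(-3 + (c + j)))*(-2) = (3*(-3 + c + j))*(-2) = (-9 + 3*c + 3*j)*(-2) = 18 - 6*c - 6*j)
d(255, -86)/(-8391 - 16265) = (18 - 6*255 - 6*(-86))/(-8391 - 16265) = (18 - 1530 + 516)/(-24656) = -996*(-1/24656) = 249/6164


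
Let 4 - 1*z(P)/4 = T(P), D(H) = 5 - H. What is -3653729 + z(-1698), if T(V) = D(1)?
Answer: -3653729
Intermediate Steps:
T(V) = 4 (T(V) = 5 - 1*1 = 5 - 1 = 4)
z(P) = 0 (z(P) = 16 - 4*4 = 16 - 16 = 0)
-3653729 + z(-1698) = -3653729 + 0 = -3653729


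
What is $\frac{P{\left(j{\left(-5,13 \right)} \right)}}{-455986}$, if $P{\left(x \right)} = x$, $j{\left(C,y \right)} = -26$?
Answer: $\frac{13}{227993} \approx 5.7019 \cdot 10^{-5}$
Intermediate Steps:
$\frac{P{\left(j{\left(-5,13 \right)} \right)}}{-455986} = - \frac{26}{-455986} = \left(-26\right) \left(- \frac{1}{455986}\right) = \frac{13}{227993}$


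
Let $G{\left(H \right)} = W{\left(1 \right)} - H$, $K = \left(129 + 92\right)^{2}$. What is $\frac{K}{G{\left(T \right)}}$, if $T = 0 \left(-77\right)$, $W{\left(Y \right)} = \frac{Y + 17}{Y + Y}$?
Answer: $\frac{48841}{9} \approx 5426.8$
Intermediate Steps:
$W{\left(Y \right)} = \frac{17 + Y}{2 Y}$
$T = 0$
$K = 48841$ ($K = 221^{2} = 48841$)
$G{\left(H \right)} = 9 - H$ ($G{\left(H \right)} = \frac{17 + 1}{2 \cdot 1} - H = \frac{1}{2} \cdot 1 \cdot 18 - H = 9 - H$)
$\frac{K}{G{\left(T \right)}} = \frac{48841}{9 - 0} = \frac{48841}{9 + 0} = \frac{48841}{9}$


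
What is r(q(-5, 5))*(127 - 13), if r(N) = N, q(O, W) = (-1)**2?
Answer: 114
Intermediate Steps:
q(O, W) = 1
r(q(-5, 5))*(127 - 13) = 1*(127 - 13) = 1*114 = 114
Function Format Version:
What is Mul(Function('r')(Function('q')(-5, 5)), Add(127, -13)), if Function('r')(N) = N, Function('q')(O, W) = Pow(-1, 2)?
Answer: 114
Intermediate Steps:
Function('q')(O, W) = 1
Mul(Function('r')(Function('q')(-5, 5)), Add(127, -13)) = Mul(1, Add(127, -13)) = Mul(1, 114) = 114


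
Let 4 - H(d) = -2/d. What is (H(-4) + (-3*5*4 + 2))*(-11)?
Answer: 1199/2 ≈ 599.50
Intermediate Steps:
H(d) = 4 + 2/d (H(d) = 4 - (-2)/d = 4 + 2/d)
(H(-4) + (-3*5*4 + 2))*(-11) = ((4 + 2/(-4)) + (-3*5*4 + 2))*(-11) = ((4 + 2*(-¼)) + (-15*4 + 2))*(-11) = ((4 - ½) + (-60 + 2))*(-11) = (7/2 - 58)*(-11) = -109/2*(-11) = 1199/2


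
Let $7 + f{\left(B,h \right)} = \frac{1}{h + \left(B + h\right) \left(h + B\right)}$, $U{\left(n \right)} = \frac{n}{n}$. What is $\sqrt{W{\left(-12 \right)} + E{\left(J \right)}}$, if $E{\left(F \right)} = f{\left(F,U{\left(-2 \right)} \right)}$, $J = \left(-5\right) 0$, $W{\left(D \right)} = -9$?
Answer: $\frac{i \sqrt{62}}{2} \approx 3.937 i$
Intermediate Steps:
$U{\left(n \right)} = 1$
$J = 0$
$f{\left(B,h \right)} = -7 + \frac{1}{h + \left(B + h\right)^{2}}$ ($f{\left(B,h \right)} = -7 + \frac{1}{h + \left(B + h\right) \left(h + B\right)} = -7 + \frac{1}{h + \left(B + h\right) \left(B + h\right)} = -7 + \frac{1}{h + \left(B + h\right)^{2}}$)
$E{\left(F \right)} = \frac{-6 - 7 \left(1 + F\right)^{2}}{1 + \left(1 + F\right)^{2}}$ ($E{\left(F \right)} = \frac{1 - 7 - 7 \left(F + 1\right)^{2}}{1 + \left(F + 1\right)^{2}} = \frac{1 - 7 - 7 \left(1 + F\right)^{2}}{1 + \left(1 + F\right)^{2}} = \frac{-6 - 7 \left(1 + F\right)^{2}}{1 + \left(1 + F\right)^{2}}$)
$\sqrt{W{\left(-12 \right)} + E{\left(J \right)}} = \sqrt{-9 + \frac{-6 - 7 \left(1 + 0\right)^{2}}{1 + \left(1 + 0\right)^{2}}} = \sqrt{-9 + \frac{-6 - 7 \cdot 1^{2}}{1 + 1^{2}}} = \sqrt{-9 + \frac{-6 - 7}{1 + 1}} = \sqrt{-9 + \frac{-6 - 7}{2}} = \sqrt{-9 + \frac{1}{2} \left(-13\right)} = \sqrt{-9 - \frac{13}{2}} = \sqrt{- \frac{31}{2}} = \frac{i \sqrt{62}}{2}$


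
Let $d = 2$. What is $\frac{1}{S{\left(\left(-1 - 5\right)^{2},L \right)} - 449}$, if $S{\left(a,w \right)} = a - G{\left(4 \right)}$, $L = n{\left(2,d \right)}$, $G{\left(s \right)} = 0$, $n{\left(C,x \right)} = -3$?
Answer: $- \frac{1}{413} \approx -0.0024213$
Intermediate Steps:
$L = -3$
$S{\left(a,w \right)} = a$ ($S{\left(a,w \right)} = a - 0 = a + 0 = a$)
$\frac{1}{S{\left(\left(-1 - 5\right)^{2},L \right)} - 449} = \frac{1}{\left(-1 - 5\right)^{2} - 449} = \frac{1}{\left(-6\right)^{2} - 449} = \frac{1}{36 - 449} = \frac{1}{-413} = - \frac{1}{413}$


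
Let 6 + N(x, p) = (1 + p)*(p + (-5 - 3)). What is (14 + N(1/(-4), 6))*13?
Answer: -78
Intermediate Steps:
N(x, p) = -6 + (1 + p)*(-8 + p) (N(x, p) = -6 + (1 + p)*(p + (-5 - 3)) = -6 + (1 + p)*(p - 8) = -6 + (1 + p)*(-8 + p))
(14 + N(1/(-4), 6))*13 = (14 + (-14 + 6**2 - 7*6))*13 = (14 + (-14 + 36 - 42))*13 = (14 - 20)*13 = -6*13 = -78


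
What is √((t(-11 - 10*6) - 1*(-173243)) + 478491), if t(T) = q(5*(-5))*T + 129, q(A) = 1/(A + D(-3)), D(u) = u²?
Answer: √10429879/4 ≈ 807.38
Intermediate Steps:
q(A) = 1/(9 + A) (q(A) = 1/(A + (-3)²) = 1/(A + 9) = 1/(9 + A))
t(T) = 129 - T/16 (t(T) = T/(9 + 5*(-5)) + 129 = T/(9 - 25) + 129 = T/(-16) + 129 = -T/16 + 129 = 129 - T/16)
√((t(-11 - 10*6) - 1*(-173243)) + 478491) = √(((129 - (-11 - 10*6)/16) - 1*(-173243)) + 478491) = √(((129 - (-11 - 60)/16) + 173243) + 478491) = √(((129 - 1/16*(-71)) + 173243) + 478491) = √(((129 + 71/16) + 173243) + 478491) = √((2135/16 + 173243) + 478491) = √(2774023/16 + 478491) = √(10429879/16) = √10429879/4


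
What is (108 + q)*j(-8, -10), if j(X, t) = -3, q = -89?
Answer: -57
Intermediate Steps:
(108 + q)*j(-8, -10) = (108 - 89)*(-3) = 19*(-3) = -57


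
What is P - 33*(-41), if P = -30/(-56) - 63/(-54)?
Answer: 113795/84 ≈ 1354.7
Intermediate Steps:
P = 143/84 (P = -30*(-1/56) - 63*(-1/54) = 15/28 + 7/6 = 143/84 ≈ 1.7024)
P - 33*(-41) = 143/84 - 33*(-41) = 143/84 + 1353 = 113795/84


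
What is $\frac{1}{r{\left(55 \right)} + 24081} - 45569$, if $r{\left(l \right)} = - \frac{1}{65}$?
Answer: $- \frac{71327515151}{1565264} \approx -45569.0$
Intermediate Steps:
$r{\left(l \right)} = - \frac{1}{65}$ ($r{\left(l \right)} = \left(-1\right) \frac{1}{65} = - \frac{1}{65}$)
$\frac{1}{r{\left(55 \right)} + 24081} - 45569 = \frac{1}{- \frac{1}{65} + 24081} - 45569 = \frac{1}{\frac{1565264}{65}} - 45569 = \frac{65}{1565264} - 45569 = - \frac{71327515151}{1565264}$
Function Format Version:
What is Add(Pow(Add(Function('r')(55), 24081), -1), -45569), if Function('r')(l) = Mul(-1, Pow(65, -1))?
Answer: Rational(-71327515151, 1565264) ≈ -45569.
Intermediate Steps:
Function('r')(l) = Rational(-1, 65) (Function('r')(l) = Mul(-1, Rational(1, 65)) = Rational(-1, 65))
Add(Pow(Add(Function('r')(55), 24081), -1), -45569) = Add(Pow(Add(Rational(-1, 65), 24081), -1), -45569) = Add(Pow(Rational(1565264, 65), -1), -45569) = Add(Rational(65, 1565264), -45569) = Rational(-71327515151, 1565264)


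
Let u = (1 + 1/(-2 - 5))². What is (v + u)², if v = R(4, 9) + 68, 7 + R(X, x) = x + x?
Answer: 15264649/2401 ≈ 6357.6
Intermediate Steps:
R(X, x) = -7 + 2*x (R(X, x) = -7 + (x + x) = -7 + 2*x)
v = 79 (v = (-7 + 2*9) + 68 = (-7 + 18) + 68 = 11 + 68 = 79)
u = 36/49 (u = (1 + 1/(-7))² = (1 - ⅐)² = (6/7)² = 36/49 ≈ 0.73469)
(v + u)² = (79 + 36/49)² = (3907/49)² = 15264649/2401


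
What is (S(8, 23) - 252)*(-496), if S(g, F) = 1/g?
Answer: 124930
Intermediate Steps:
(S(8, 23) - 252)*(-496) = (1/8 - 252)*(-496) = (⅛ - 252)*(-496) = -2015/8*(-496) = 124930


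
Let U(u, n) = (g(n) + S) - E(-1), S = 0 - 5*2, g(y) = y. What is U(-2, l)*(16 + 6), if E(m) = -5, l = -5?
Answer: -220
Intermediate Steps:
S = -10 (S = 0 - 10 = -10)
U(u, n) = -5 + n (U(u, n) = (n - 10) - 1*(-5) = (-10 + n) + 5 = -5 + n)
U(-2, l)*(16 + 6) = (-5 - 5)*(16 + 6) = -10*22 = -220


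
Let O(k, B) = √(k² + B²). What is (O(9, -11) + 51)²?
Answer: (51 + √202)² ≈ 4252.7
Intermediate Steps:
O(k, B) = √(B² + k²)
(O(9, -11) + 51)² = (√((-11)² + 9²) + 51)² = (√(121 + 81) + 51)² = (√202 + 51)² = (51 + √202)²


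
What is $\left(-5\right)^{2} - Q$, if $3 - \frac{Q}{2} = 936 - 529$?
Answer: $833$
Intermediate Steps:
$Q = -808$ ($Q = 6 - 2 \left(936 - 529\right) = 6 - 814 = -808$)
$\left(-5\right)^{2} - Q = \left(-5\right)^{2} - -808 = 25 + 808 = 833$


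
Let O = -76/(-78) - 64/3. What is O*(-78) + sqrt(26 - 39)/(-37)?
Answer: 1588 - I*sqrt(13)/37 ≈ 1588.0 - 0.097447*I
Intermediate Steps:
O = -794/39 (O = -76*(-1/78) - 64*1/3 = 38/39 - 64/3 = -794/39 ≈ -20.359)
O*(-78) + sqrt(26 - 39)/(-37) = -794/39*(-78) + sqrt(26 - 39)/(-37) = 1588 + sqrt(-13)*(-1/37) = 1588 + (I*sqrt(13))*(-1/37) = 1588 - I*sqrt(13)/37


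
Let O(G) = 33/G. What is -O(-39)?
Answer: 11/13 ≈ 0.84615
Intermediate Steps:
-O(-39) = -33/(-39) = -33*(-1)/39 = -1*(-11/13) = 11/13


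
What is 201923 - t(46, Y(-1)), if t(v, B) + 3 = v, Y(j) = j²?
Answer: 201880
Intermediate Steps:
t(v, B) = -3 + v
201923 - t(46, Y(-1)) = 201923 - (-3 + 46) = 201923 - 1*43 = 201923 - 43 = 201880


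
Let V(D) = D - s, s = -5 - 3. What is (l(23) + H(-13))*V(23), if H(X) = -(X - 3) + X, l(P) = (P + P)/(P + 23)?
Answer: 124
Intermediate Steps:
l(P) = 2*P/(23 + P) (l(P) = (2*P)/(23 + P) = 2*P/(23 + P))
s = -8
H(X) = 3 (H(X) = -(-3 + X) + X = (3 - X) + X = 3)
V(D) = 8 + D (V(D) = D - 1*(-8) = D + 8 = 8 + D)
(l(23) + H(-13))*V(23) = (2*23/(23 + 23) + 3)*(8 + 23) = (2*23/46 + 3)*31 = (2*23*(1/46) + 3)*31 = (1 + 3)*31 = 4*31 = 124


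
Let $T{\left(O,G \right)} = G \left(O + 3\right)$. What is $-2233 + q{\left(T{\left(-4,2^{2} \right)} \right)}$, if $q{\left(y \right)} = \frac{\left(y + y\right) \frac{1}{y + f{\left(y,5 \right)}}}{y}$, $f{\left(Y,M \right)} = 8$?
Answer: $- \frac{4465}{2} \approx -2232.5$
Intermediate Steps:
$T{\left(O,G \right)} = G \left(3 + O\right)$
$q{\left(y \right)} = \frac{2}{8 + y}$ ($q{\left(y \right)} = \frac{\left(y + y\right) \frac{1}{y + 8}}{y} = \frac{2 y \frac{1}{8 + y}}{y} = \frac{2}{8 + y}$)
$-2233 + q{\left(T{\left(-4,2^{2} \right)} \right)} = -2233 + \frac{2}{8 + 2^{2} \left(3 - 4\right)} = -2233 + \frac{2}{8 + 4 \left(-1\right)} = -2233 + \frac{2}{8 - 4} = -2233 + \frac{2}{4} = -2233 + 2 \cdot \frac{1}{4} = -2233 + \frac{1}{2} = - \frac{4465}{2}$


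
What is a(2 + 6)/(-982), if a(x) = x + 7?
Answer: -15/982 ≈ -0.015275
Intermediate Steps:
a(x) = 7 + x
a(2 + 6)/(-982) = (7 + (2 + 6))/(-982) = (7 + 8)*(-1/982) = 15*(-1/982) = -15/982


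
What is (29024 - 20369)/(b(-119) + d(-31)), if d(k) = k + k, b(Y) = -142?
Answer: -2885/68 ≈ -42.426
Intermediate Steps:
d(k) = 2*k
(29024 - 20369)/(b(-119) + d(-31)) = (29024 - 20369)/(-142 + 2*(-31)) = 8655/(-142 - 62) = 8655/(-204) = 8655*(-1/204) = -2885/68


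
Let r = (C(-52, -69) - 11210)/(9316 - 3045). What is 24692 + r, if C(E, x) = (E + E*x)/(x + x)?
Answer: 10683428450/432699 ≈ 24690.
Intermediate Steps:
C(E, x) = (E + E*x)/(2*x) (C(E, x) = (E + E*x)/((2*x)) = (E + E*x)*(1/(2*x)) = (E + E*x)/(2*x))
r = -775258/432699 (r = ((1/2)*(-52)*(1 - 69)/(-69) - 11210)/(9316 - 3045) = ((1/2)*(-52)*(-1/69)*(-68) - 11210)/6271 = (-1768/69 - 11210)*(1/6271) = -775258/69*1/6271 = -775258/432699 ≈ -1.7917)
24692 + r = 24692 - 775258/432699 = 10683428450/432699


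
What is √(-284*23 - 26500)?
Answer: 2*I*√8258 ≈ 181.75*I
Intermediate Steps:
√(-284*23 - 26500) = √(-6532 - 26500) = √(-33032) = 2*I*√8258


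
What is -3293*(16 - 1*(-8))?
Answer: -79032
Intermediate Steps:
-3293*(16 - 1*(-8)) = -3293*(16 + 8) = -3293*24 = -79032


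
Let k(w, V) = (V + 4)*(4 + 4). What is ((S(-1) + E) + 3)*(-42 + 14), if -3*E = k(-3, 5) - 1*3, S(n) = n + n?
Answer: 616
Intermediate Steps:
k(w, V) = 32 + 8*V (k(w, V) = (4 + V)*8 = 32 + 8*V)
S(n) = 2*n
E = -23 (E = -((32 + 8*5) - 1*3)/3 = -((32 + 40) - 3)/3 = -(72 - 3)/3 = -⅓*69 = -23)
((S(-1) + E) + 3)*(-42 + 14) = ((2*(-1) - 23) + 3)*(-42 + 14) = ((-2 - 23) + 3)*(-28) = (-25 + 3)*(-28) = -22*(-28) = 616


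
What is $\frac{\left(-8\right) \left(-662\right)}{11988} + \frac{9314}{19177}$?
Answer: $\frac{53304406}{57473469} \approx 0.92746$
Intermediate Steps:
$\frac{\left(-8\right) \left(-662\right)}{11988} + \frac{9314}{19177} = 5296 \cdot \frac{1}{11988} + 9314 \cdot \frac{1}{19177} = \frac{1324}{2997} + \frac{9314}{19177} = \frac{53304406}{57473469}$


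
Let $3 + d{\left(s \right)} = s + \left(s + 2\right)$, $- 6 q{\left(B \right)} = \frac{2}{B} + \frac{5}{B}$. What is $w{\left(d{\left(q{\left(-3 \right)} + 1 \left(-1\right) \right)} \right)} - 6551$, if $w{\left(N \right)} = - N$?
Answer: $- \frac{58939}{9} \approx -6548.8$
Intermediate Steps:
$q{\left(B \right)} = - \frac{7}{6 B}$ ($q{\left(B \right)} = - \frac{\frac{2}{B} + \frac{5}{B}}{6} = - \frac{7 \frac{1}{B}}{6} = - \frac{7}{6 B}$)
$d{\left(s \right)} = -1 + 2 s$ ($d{\left(s \right)} = -3 + \left(s + \left(s + 2\right)\right) = -3 + \left(s + \left(2 + s\right)\right) = -3 + \left(2 + 2 s\right) = -1 + 2 s$)
$w{\left(d{\left(q{\left(-3 \right)} + 1 \left(-1\right) \right)} \right)} - 6551 = - (-1 + 2 \left(- \frac{7}{6 \left(-3\right)} + 1 \left(-1\right)\right)) - 6551 = - (-1 + 2 \left(\left(- \frac{7}{6}\right) \left(- \frac{1}{3}\right) - 1\right)) - 6551 = - (-1 + 2 \left(\frac{7}{18} - 1\right)) - 6551 = - (-1 + 2 \left(- \frac{11}{18}\right)) - 6551 = - (-1 - \frac{11}{9}) - 6551 = \left(-1\right) \left(- \frac{20}{9}\right) - 6551 = \frac{20}{9} - 6551 = - \frac{58939}{9}$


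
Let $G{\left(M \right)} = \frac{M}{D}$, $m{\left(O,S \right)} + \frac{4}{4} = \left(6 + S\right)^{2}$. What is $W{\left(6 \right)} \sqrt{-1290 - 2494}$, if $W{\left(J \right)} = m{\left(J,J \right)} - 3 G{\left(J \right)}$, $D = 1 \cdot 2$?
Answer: $268 i \sqrt{946} \approx 8242.9 i$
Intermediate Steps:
$D = 2$
$m{\left(O,S \right)} = -1 + \left(6 + S\right)^{2}$
$G{\left(M \right)} = \frac{M}{2}$
$W{\left(J \right)} = -1 + \left(6 + J\right)^{2} - \frac{3 J}{2}$ ($W{\left(J \right)} = \left(-1 + \left(6 + J\right)^{2}\right) - 3 \frac{J}{2} = \left(-1 + \left(6 + J\right)^{2}\right) - \frac{3 J}{2} = -1 + \left(6 + J\right)^{2} - \frac{3 J}{2}$)
$W{\left(6 \right)} \sqrt{-1290 - 2494} = \left(35 + 6^{2} + \frac{21}{2} \cdot 6\right) \sqrt{-1290 - 2494} = \left(35 + 36 + 63\right) \sqrt{-3784} = 134 \cdot 2 i \sqrt{946} = 268 i \sqrt{946}$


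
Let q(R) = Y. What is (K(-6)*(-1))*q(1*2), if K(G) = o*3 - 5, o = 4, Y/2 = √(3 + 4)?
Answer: -14*√7 ≈ -37.041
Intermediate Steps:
Y = 2*√7 (Y = 2*√(3 + 4) = 2*√7 ≈ 5.2915)
q(R) = 2*√7
K(G) = 7 (K(G) = 4*3 - 5 = 12 - 5 = 7)
(K(-6)*(-1))*q(1*2) = (7*(-1))*(2*√7) = -14*√7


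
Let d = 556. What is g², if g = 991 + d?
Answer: 2393209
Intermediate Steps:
g = 1547 (g = 991 + 556 = 1547)
g² = 1547² = 2393209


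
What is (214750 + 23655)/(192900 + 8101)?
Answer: 238405/201001 ≈ 1.1861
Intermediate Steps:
(214750 + 23655)/(192900 + 8101) = 238405/201001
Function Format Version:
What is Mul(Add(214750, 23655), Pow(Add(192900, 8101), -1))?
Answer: Rational(238405, 201001) ≈ 1.1861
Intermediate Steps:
Mul(Add(214750, 23655), Pow(Add(192900, 8101), -1)) = Mul(238405, Pow(201001, -1)) = Mul(238405, Rational(1, 201001)) = Rational(238405, 201001)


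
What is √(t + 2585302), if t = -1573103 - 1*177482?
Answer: √834717 ≈ 913.63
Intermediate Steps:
t = -1750585 (t = -1573103 - 177482 = -1750585)
√(t + 2585302) = √(-1750585 + 2585302) = √834717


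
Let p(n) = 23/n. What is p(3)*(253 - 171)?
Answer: 1886/3 ≈ 628.67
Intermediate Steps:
p(3)*(253 - 171) = (23/3)*(253 - 171) = (23*(⅓))*82 = (23/3)*82 = 1886/3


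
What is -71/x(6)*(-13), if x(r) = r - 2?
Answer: 923/4 ≈ 230.75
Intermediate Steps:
x(r) = -2 + r
-71/x(6)*(-13) = -71/(-2 + 6)*(-13) = -71/4*(-13) = 923/4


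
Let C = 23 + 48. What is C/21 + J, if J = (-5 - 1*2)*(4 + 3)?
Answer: -958/21 ≈ -45.619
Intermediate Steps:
J = -49 (J = (-5 - 2)*7 = -7*7 = -49)
C = 71
C/21 + J = 71/21 - 49 = -958/21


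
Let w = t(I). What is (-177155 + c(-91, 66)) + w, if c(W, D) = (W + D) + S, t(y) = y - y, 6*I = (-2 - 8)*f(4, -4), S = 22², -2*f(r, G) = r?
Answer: -176696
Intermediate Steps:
f(r, G) = -r/2
S = 484
I = 10/3 (I = ((-2 - 8)*(-½*4))/6 = (-10*(-2))/6 = (⅙)*20 = 10/3 ≈ 3.3333)
t(y) = 0
c(W, D) = 484 + D + W (c(W, D) = (W + D) + 484 = (D + W) + 484 = 484 + D + W)
w = 0
(-177155 + c(-91, 66)) + w = (-177155 + (484 + 66 - 91)) + 0 = (-177155 + 459) + 0 = -176696 + 0 = -176696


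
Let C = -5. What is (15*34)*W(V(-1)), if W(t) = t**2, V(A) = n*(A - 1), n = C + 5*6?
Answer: 1275000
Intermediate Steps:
n = 25 (n = -5 + 5*6 = -5 + 30 = 25)
V(A) = -25 + 25*A (V(A) = 25*(A - 1) = 25*(-1 + A) = -25 + 25*A)
(15*34)*W(V(-1)) = (15*34)*(-25 + 25*(-1))**2 = 510*(-25 - 25)**2 = 510*(-50)**2 = 510*2500 = 1275000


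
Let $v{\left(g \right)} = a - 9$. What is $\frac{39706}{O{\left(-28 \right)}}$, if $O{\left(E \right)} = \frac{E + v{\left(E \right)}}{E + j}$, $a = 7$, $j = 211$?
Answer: $- \frac{1211033}{5} \approx -2.4221 \cdot 10^{5}$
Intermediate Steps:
$v{\left(g \right)} = -2$ ($v{\left(g \right)} = 7 - 9 = -2$)
$O{\left(E \right)} = \frac{-2 + E}{211 + E}$ ($O{\left(E \right)} = \frac{E - 2}{E + 211} = \frac{-2 + E}{211 + E}$)
$\frac{39706}{O{\left(-28 \right)}} = \frac{39706}{\frac{1}{211 - 28} \left(-2 - 28\right)} = \frac{39706}{\frac{1}{183} \left(-30\right)} = \frac{39706}{- \frac{10}{61}} = 39706 \left(- \frac{61}{10}\right) = - \frac{1211033}{5}$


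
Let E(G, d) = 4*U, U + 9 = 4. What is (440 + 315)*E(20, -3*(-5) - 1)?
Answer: -15100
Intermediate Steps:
U = -5 (U = -9 + 4 = -5)
E(G, d) = -20 (E(G, d) = 4*(-5) = -20)
(440 + 315)*E(20, -3*(-5) - 1) = (440 + 315)*(-20) = 755*(-20) = -15100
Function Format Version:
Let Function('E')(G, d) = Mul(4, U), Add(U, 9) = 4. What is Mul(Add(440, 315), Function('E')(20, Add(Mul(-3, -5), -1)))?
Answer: -15100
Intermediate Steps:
U = -5 (U = Add(-9, 4) = -5)
Function('E')(G, d) = -20 (Function('E')(G, d) = Mul(4, -5) = -20)
Mul(Add(440, 315), Function('E')(20, Add(Mul(-3, -5), -1))) = Mul(Add(440, 315), -20) = Mul(755, -20) = -15100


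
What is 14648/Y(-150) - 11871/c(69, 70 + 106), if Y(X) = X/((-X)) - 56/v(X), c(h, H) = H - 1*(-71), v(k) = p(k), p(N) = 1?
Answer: -226037/741 ≈ -305.04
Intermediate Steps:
v(k) = 1
c(h, H) = 71 + H (c(h, H) = H + 71 = 71 + H)
Y(X) = -57 (Y(X) = X/((-X)) - 56/1 = X*(-1/X) - 56*1 = -1 - 56 = -57)
14648/Y(-150) - 11871/c(69, 70 + 106) = 14648/(-57) - 11871/(71 + (70 + 106)) = 14648*(-1/57) - 11871/(71 + 176) = -14648/57 - 11871/247 = -226037/741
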